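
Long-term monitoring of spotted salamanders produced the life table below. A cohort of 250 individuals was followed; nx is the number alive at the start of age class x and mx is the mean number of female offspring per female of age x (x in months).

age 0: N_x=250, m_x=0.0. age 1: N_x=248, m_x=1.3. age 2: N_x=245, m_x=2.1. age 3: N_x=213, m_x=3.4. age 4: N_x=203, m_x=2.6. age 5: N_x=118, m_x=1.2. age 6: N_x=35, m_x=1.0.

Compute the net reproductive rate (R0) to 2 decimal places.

lx = nx/n0 = nx/250: 1, 0.992, 0.98, 0.852, 0.812, 0.472, 0.14
lx·mx by age: 0, 1.2896, 2.058, 2.8968, 2.1112, 0.5664, 0.14
R0 = Σ lx·mx = 9.062 → 9.06

9.06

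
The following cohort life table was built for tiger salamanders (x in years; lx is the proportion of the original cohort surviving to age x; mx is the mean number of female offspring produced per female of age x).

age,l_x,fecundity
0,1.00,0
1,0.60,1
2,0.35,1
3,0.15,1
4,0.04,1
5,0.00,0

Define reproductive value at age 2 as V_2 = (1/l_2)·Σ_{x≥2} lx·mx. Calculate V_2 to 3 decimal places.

lx·mx for x ≥ 2: 0.35, 0.15, 0.04, 0 → sum = 0.54
V_2 = 0.54 / l_2 = 0.54 / 0.35 = 1.542857… → 1.543

1.543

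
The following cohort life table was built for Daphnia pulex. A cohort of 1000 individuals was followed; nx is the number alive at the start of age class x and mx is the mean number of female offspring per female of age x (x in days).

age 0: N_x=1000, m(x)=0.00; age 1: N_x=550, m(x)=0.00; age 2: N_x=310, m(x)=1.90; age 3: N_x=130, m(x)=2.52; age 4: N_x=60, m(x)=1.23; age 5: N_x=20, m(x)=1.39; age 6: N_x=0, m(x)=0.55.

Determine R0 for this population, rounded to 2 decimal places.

lx = nx/n0 = nx/1000: 1, 0.55, 0.31, 0.13, 0.06, 0.02, 0
lx·mx by age: 0, 0, 0.589, 0.3276, 0.0738, 0.0278, 0
R0 = Σ lx·mx = 1.0182 → 1.02

1.02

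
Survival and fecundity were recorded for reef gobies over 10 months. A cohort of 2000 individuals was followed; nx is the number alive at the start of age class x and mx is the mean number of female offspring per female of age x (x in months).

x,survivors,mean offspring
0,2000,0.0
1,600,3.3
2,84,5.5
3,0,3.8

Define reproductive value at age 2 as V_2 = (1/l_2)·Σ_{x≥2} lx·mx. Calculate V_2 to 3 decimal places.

lx = nx/n0 = nx/2000: 1, 0.3, 0.042, 0
lx·mx for x ≥ 2: 0.231, 0 → sum = 0.231
V_2 = 0.231 / l_2 = 0.231 / 0.042 = 5.5 → 5.500

5.500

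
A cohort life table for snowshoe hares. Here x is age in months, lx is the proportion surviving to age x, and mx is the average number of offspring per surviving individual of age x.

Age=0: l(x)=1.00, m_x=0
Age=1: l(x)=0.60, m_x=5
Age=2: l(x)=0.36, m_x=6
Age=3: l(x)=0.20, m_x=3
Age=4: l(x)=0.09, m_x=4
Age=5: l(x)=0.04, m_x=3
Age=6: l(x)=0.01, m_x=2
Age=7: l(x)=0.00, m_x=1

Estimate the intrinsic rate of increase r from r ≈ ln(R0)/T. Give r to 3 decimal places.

R0 = Σ lx·mx = 0 + 3 + 2.16 + 0.6 + 0.36 + 0.12 + 0.02 + 0 = 6.26
Σ x·lx·mx = 11.28; T = 11.28/6.26 = 1.80192…
r ≈ ln(R0)/T = ln(6.26)/1.80192… = 1.0179… → 1.018

1.018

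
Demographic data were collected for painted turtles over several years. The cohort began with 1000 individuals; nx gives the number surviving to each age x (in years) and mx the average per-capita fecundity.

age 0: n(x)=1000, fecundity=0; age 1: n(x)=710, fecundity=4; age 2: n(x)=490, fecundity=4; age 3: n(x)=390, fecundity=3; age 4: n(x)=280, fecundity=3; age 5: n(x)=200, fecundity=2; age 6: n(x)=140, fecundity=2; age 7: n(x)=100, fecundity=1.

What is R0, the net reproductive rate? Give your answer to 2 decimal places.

lx = nx/n0 = nx/1000: 1, 0.71, 0.49, 0.39, 0.28, 0.2, 0.14, 0.1
lx·mx by age: 0, 2.84, 1.96, 1.17, 0.84, 0.4, 0.28, 0.1
R0 = Σ lx·mx = 7.59 → 7.59

7.59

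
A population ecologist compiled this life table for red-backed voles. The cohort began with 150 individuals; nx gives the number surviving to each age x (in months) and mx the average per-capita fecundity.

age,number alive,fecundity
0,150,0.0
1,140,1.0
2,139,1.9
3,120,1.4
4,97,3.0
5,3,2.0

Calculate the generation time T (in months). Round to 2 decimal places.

lx = nx/n0 = nx/150: 1, 0.93333…, 0.92667…, 0.8, 0.64667…, 0.02
lx·mx: 0, 0.933333…, 1.760667…, 1.12, 1.94…, 0.04 → R0 = 5.794…
x·lx·mx: 0, 0.933333…, 3.521333…, 3.36, 7.76…, 0.2 → Σ = 15.774667…
T = 15.774667… / 5.794… = 2.722587… → 2.72

2.72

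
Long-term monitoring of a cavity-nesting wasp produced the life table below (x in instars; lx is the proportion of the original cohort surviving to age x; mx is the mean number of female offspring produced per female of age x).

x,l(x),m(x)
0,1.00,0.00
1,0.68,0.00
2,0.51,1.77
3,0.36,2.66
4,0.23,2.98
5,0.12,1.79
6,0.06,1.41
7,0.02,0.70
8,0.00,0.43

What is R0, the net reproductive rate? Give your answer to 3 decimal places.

2.859

lx·mx by age: 0, 0, 0.9027, 0.9576, 0.6854, 0.2148, 0.0846, 0.014, 0
R0 = Σ lx·mx = 2.8591 → 2.859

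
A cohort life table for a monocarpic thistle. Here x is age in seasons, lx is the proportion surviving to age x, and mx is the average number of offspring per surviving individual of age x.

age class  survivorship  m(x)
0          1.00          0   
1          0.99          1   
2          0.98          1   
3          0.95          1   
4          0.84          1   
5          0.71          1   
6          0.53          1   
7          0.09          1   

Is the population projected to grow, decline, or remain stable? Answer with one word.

R0 = Σ lx·mx = 0 + 0.99 + 0.98 + 0.95 + 0.84 + 0.71 + 0.53 + 0.09 = 5.09
R0 > 1, so the population is growing.

growing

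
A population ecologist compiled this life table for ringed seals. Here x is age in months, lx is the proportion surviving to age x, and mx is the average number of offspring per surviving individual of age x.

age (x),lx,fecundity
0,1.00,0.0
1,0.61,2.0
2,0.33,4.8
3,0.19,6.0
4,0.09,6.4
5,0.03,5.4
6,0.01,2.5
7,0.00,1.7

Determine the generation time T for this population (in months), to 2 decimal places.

lx·mx: 0, 1.22, 1.584, 1.14, 0.576, 0.162, 0.025, 0 → R0 = 4.707
x·lx·mx: 0, 1.22, 3.168, 3.42, 2.304, 0.81, 0.15, 0 → Σ = 11.072
T = 11.072 / 4.707 = 2.352241… → 2.35

2.35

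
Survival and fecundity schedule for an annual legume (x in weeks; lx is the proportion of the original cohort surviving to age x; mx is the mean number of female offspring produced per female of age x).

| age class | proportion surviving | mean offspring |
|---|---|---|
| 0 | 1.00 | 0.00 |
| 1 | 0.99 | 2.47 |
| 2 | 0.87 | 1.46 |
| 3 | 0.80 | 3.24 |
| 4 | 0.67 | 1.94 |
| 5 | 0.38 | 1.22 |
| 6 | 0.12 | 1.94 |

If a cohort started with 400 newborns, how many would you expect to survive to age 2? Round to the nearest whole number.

Expected survivors = N0 · l_2 = 400 × 0.87 = 348 → 348

348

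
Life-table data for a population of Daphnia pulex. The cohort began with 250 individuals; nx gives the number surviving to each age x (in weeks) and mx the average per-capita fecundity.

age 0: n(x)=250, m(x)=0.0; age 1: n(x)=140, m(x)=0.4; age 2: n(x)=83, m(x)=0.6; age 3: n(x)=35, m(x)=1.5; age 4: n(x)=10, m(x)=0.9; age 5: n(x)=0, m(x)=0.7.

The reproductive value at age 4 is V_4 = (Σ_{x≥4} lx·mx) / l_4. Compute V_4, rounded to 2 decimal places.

lx = nx/n0 = nx/250: 1, 0.56, 0.332, 0.14, 0.04, 0
lx·mx for x ≥ 4: 0.036, 0 → sum = 0.036
V_4 = 0.036 / l_4 = 0.036 / 0.04 = 0.9 → 0.90

0.90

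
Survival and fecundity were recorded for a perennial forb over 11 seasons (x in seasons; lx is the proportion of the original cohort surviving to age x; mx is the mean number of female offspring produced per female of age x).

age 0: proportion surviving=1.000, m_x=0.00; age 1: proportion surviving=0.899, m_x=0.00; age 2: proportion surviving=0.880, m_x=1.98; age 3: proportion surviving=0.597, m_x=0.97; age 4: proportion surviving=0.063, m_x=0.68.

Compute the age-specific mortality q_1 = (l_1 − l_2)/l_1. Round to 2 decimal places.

q_1 = (l_1 − l_2) / l_1 = (0.899 − 0.88) / 0.899
     = 0.019 / 0.899 = 0.021135… → 0.02

0.02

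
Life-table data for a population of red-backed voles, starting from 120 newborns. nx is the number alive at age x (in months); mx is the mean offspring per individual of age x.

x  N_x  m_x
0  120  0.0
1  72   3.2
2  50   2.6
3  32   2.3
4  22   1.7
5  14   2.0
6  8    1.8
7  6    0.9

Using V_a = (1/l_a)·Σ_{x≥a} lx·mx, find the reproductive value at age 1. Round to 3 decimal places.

7.211

lx = nx/n0 = nx/120: 1, 0.6, 0.41667…, 0.26667…, 0.18333…, 0.11667…, 0.06667…, 0.05
lx·mx for x ≥ 1: 1.92, 1.083333…, 0.613333…, 0.311667…, 0.233333…, 0.12…, 0.045 → sum = 4.326667…
V_1 = 4.326667… / l_1 = 4.326667… / 0.6 = 7.211111… → 7.211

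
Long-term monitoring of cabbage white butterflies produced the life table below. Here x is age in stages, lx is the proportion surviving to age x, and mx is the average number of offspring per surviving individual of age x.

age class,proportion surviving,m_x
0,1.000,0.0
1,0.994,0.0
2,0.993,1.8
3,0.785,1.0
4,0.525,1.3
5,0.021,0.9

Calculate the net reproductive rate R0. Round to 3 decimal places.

lx·mx by age: 0, 0, 1.7874, 0.785, 0.6825, 0.0189
R0 = Σ lx·mx = 3.2738 → 3.274

3.274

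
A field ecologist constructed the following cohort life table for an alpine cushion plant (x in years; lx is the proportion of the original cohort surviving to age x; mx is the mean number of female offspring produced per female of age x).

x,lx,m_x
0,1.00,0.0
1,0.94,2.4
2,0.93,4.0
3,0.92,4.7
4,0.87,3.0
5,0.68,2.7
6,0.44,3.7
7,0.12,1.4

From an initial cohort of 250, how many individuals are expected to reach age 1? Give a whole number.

Expected survivors = N0 · l_1 = 250 × 0.94 = 235 → 235

235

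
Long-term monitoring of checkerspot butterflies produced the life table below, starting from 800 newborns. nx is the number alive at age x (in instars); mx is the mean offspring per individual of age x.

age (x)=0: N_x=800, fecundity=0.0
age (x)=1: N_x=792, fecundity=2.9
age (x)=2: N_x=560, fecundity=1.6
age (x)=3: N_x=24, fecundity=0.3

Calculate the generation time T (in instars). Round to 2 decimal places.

1.28

lx = nx/n0 = nx/800: 1, 0.99, 0.7, 0.03
lx·mx: 0, 2.871, 1.12, 0.009 → R0 = 4
x·lx·mx: 0, 2.871, 2.24, 0.027 → Σ = 5.138
T = 5.138 / 4 = 1.2845 → 1.28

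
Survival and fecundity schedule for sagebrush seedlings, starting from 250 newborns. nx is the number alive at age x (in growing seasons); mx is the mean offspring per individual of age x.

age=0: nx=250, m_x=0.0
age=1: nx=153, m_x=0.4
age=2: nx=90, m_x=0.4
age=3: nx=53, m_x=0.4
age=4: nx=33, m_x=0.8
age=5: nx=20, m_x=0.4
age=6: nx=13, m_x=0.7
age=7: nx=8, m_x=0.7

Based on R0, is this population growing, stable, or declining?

lx = nx/n0 = nx/250: 1, 0.612, 0.36, 0.212, 0.132, 0.08, 0.052, 0.032
R0 = Σ lx·mx = 0 + 0.2448 + 0.144 + 0.0848 + 0.1056 + 0.032 + 0.0364 + 0.0224 = 0.67
R0 < 1, so the population is declining.

declining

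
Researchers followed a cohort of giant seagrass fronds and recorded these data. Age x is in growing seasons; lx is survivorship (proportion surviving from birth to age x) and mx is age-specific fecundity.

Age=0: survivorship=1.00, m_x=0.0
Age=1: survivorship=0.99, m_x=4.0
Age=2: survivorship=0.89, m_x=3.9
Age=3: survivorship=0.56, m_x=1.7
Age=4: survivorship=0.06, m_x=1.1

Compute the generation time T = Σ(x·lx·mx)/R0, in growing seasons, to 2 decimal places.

1.66

lx·mx: 0, 3.96, 3.471, 0.952, 0.066 → R0 = 8.449
x·lx·mx: 0, 3.96, 6.942, 2.856, 0.264 → Σ = 14.022
T = 14.022 / 8.449 = 1.659605… → 1.66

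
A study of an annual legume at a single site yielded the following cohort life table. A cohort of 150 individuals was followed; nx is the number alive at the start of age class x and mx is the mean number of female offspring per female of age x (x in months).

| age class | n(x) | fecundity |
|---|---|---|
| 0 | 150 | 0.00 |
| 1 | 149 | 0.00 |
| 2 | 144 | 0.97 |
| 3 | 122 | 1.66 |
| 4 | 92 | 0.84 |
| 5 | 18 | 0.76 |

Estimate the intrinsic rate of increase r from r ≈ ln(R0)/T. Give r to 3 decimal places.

lx = nx/n0 = nx/150: 1, 0.99333…, 0.96, 0.81333…, 0.61333…, 0.12
R0 = Σ lx·mx = 0 + 0 + 0.9312 + 1.35013… + 0.5152… + 0.0912 = 2.887733…
Σ x·lx·mx = 8.4296…; T = 8.4296…/2.887733… = 2.91911…
r ≈ ln(R0)/T = ln(2.887733…)/2.91911… = 0.36329… → 0.363

0.363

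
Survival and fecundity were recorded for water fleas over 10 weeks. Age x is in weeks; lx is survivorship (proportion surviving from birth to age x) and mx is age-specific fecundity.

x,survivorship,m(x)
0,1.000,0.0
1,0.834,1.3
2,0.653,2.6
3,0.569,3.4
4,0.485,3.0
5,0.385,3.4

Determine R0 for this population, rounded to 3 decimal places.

lx·mx by age: 0, 1.0842, 1.6978, 1.9346, 1.455, 1.309
R0 = Σ lx·mx = 7.4806 → 7.481

7.481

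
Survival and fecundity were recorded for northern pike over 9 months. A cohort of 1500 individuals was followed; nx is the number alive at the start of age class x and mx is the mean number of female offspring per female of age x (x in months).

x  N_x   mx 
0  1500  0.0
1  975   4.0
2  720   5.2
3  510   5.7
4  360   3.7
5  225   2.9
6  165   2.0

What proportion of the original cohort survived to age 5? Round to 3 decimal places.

0.150

l_5 = n_5/n_0 = 225/1500 = 0.15 → 0.150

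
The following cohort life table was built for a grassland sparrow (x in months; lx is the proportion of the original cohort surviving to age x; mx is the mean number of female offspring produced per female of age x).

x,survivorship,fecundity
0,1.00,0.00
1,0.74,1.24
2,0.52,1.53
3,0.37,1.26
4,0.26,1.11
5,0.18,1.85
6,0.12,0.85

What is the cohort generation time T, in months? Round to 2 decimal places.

lx·mx: 0, 0.9176, 0.7956, 0.4662, 0.2886, 0.333, 0.102 → R0 = 2.903
x·lx·mx: 0, 0.9176, 1.5912, 1.3986, 1.1544, 1.665, 0.612 → Σ = 7.3388
T = 7.3388 / 2.903 = 2.528006… → 2.53

2.53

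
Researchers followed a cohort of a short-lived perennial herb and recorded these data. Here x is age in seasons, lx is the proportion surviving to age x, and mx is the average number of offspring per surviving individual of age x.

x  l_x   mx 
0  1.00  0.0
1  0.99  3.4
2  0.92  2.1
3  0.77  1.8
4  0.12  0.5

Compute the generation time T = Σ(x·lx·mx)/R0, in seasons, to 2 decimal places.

1.72

lx·mx: 0, 3.366, 1.932, 1.386, 0.06 → R0 = 6.744
x·lx·mx: 0, 3.366, 3.864, 4.158, 0.24 → Σ = 11.628
T = 11.628 / 6.744 = 1.724199… → 1.72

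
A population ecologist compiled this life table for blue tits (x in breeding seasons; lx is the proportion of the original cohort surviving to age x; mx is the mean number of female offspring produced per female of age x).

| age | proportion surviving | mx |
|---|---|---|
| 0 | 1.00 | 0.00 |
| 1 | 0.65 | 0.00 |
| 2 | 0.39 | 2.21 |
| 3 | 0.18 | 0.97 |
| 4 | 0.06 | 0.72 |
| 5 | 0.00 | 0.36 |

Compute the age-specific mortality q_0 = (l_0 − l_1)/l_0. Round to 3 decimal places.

q_0 = (l_0 − l_1) / l_0 = (1 − 0.65) / 1
     = 0.35 / 1 = 0.35 → 0.350

0.350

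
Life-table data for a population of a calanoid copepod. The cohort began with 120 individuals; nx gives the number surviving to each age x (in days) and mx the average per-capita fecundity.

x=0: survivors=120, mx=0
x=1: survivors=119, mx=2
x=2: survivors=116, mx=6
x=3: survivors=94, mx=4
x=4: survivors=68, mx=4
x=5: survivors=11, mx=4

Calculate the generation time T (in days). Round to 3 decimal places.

2.501

lx = nx/n0 = nx/120: 1, 0.99167…, 0.96667…, 0.78333…, 0.56667…, 0.09167…
lx·mx: 0, 1.983333…, 5.8…, 3.133333…, 2.266667…, 0.366667… → R0 = 13.55…
x·lx·mx: 0, 1.983333…, 11.6…, 9.4…, 9.066667…, 1.833333… → Σ = 33.883333…
T = 33.883333… / 13.55… = 2.500615… → 2.501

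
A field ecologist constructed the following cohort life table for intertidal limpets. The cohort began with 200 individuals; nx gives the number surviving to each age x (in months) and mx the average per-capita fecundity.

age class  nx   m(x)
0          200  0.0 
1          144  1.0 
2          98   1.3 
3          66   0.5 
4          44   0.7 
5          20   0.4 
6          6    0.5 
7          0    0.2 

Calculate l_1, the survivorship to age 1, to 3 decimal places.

0.720

l_1 = n_1/n_0 = 144/200 = 0.72 → 0.720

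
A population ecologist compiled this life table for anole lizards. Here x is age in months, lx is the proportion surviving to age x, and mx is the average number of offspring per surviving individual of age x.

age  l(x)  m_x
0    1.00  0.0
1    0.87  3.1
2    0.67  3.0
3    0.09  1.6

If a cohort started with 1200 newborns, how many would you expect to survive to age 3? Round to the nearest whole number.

Expected survivors = N0 · l_3 = 1200 × 0.09 = 108 → 108

108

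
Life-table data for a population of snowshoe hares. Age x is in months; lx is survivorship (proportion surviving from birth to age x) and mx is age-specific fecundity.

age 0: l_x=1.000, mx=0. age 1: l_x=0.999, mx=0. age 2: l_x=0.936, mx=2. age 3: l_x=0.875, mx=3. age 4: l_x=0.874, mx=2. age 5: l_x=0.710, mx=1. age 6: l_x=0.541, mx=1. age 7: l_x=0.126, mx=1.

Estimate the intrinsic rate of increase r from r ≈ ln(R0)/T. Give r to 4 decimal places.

R0 = Σ lx·mx = 0 + 0 + 1.872 + 2.625 + 1.748 + 0.71 + 0.541 + 0.126 = 7.622
Σ x·lx·mx = 26.289; T = 26.289/7.622 = 3.44909…
r ≈ ln(R0)/T = ln(7.622)/3.44909… = 0.588861… → 0.5889

0.5889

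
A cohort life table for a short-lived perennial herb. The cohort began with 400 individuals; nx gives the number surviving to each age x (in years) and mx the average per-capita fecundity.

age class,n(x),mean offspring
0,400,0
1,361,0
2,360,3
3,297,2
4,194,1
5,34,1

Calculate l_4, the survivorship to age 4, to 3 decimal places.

l_4 = n_4/n_0 = 194/400 = 0.485 → 0.485

0.485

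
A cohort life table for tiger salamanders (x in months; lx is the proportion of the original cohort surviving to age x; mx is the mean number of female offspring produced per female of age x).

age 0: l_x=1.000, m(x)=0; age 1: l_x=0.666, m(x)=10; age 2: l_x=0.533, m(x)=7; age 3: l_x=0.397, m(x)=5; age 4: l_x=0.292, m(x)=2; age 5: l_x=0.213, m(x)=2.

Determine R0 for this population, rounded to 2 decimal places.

lx·mx by age: 0, 6.66, 3.731, 1.985, 0.584, 0.426
R0 = Σ lx·mx = 13.386 → 13.39

13.39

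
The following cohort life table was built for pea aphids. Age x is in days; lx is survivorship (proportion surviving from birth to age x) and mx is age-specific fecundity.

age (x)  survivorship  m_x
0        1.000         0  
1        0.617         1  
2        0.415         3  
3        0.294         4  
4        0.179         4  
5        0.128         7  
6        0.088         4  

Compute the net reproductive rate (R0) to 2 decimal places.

lx·mx by age: 0, 0.617, 1.245, 1.176, 0.716, 0.896, 0.352
R0 = Σ lx·mx = 5.002 → 5.00

5.00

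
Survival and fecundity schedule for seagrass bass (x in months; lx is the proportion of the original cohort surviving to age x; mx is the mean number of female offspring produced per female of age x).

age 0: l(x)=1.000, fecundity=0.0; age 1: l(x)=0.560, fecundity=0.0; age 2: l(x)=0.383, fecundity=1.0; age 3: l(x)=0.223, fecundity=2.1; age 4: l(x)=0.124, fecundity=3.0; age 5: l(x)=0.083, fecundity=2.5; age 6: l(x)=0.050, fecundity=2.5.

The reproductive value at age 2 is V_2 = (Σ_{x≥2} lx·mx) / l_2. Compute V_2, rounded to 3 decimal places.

lx·mx for x ≥ 2: 0.383, 0.4683, 0.372, 0.2075, 0.125 → sum = 1.5558
V_2 = 1.5558 / l_2 = 1.5558 / 0.383 = 4.062141… → 4.062

4.062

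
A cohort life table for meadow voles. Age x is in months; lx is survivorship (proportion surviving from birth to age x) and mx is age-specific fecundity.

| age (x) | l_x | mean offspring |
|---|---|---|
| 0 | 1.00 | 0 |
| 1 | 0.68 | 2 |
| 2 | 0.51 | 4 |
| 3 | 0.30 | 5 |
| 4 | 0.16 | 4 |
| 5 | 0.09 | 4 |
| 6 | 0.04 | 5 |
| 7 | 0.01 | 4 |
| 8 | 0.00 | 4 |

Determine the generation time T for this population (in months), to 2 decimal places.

lx·mx: 0, 1.36, 2.04, 1.5, 0.64, 0.36, 0.2, 0.04, 0 → R0 = 6.14
x·lx·mx: 0, 1.36, 4.08, 4.5, 2.56, 1.8, 1.2, 0.28, 0 → Σ = 15.78
T = 15.78 / 6.14 = 2.570033… → 2.57

2.57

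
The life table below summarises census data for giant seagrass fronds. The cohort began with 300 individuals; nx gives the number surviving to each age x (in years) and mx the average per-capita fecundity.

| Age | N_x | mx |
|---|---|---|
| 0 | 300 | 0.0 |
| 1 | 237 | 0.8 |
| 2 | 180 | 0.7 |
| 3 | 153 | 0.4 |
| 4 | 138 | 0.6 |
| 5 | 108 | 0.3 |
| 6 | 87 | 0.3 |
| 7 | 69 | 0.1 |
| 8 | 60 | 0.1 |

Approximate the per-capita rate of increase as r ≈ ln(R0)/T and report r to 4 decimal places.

0.2211

lx = nx/n0 = nx/300: 1, 0.79, 0.6, 0.51, 0.46, 0.36, 0.29, 0.23, 0.2
R0 = Σ lx·mx = 0 + 0.632 + 0.42 + 0.204 + 0.276 + 0.108 + 0.087 + 0.023 + 0.02 = 1.77
Σ x·lx·mx = 4.571; T = 4.571/1.77 = 2.58249…
r ≈ ln(R0)/T = ln(1.77)/2.58249… = 0.221097… → 0.2211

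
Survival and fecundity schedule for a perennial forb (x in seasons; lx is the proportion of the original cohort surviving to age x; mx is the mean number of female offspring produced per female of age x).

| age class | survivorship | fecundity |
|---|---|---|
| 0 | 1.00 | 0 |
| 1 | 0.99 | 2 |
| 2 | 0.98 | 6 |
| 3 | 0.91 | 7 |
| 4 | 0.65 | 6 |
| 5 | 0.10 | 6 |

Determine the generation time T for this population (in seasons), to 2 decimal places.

2.75

lx·mx: 0, 1.98, 5.88, 6.37, 3.9, 0.6 → R0 = 18.73
x·lx·mx: 0, 1.98, 11.76, 19.11, 15.6, 3 → Σ = 51.45
T = 51.45 / 18.73 = 2.74693… → 2.75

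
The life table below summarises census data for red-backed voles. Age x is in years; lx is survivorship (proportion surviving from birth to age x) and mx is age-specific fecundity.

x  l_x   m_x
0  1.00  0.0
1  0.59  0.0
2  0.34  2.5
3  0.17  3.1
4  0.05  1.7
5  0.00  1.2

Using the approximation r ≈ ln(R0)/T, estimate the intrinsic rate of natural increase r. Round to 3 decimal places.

0.153

R0 = Σ lx·mx = 0 + 0 + 0.85 + 0.527 + 0.085 + 0 = 1.462
Σ x·lx·mx = 3.621; T = 3.621/1.462 = 2.47674…
r ≈ ln(R0)/T = ln(1.462)/2.47674… = 0.15335… → 0.153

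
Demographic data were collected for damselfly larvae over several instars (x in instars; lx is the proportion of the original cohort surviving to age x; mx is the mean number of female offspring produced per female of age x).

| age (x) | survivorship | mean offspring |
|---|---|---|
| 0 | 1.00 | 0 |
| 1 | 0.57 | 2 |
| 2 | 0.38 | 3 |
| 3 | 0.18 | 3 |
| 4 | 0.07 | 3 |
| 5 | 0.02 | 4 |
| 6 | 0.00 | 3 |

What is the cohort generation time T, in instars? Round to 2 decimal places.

lx·mx: 0, 1.14, 1.14, 0.54, 0.21, 0.08, 0 → R0 = 3.11
x·lx·mx: 0, 1.14, 2.28, 1.62, 0.84, 0.4, 0 → Σ = 6.28
T = 6.28 / 3.11 = 2.019293… → 2.02

2.02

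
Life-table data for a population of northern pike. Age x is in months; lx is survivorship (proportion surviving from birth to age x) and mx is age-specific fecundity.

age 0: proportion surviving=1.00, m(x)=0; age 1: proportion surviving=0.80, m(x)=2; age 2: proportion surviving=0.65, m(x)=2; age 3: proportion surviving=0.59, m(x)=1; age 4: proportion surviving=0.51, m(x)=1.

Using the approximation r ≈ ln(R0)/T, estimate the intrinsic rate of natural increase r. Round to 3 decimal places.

R0 = Σ lx·mx = 0 + 1.6 + 1.3 + 0.59 + 0.51 = 4
Σ x·lx·mx = 8.01; T = 8.01/4 = 2.0025
r ≈ ln(R0)/T = ln(4)/2.0025 = 0.69228… → 0.692

0.692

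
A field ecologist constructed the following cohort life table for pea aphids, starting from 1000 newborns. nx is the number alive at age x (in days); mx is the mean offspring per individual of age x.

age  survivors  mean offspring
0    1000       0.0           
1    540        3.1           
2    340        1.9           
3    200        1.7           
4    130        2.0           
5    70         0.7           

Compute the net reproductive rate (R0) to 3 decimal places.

lx = nx/n0 = nx/1000: 1, 0.54, 0.34, 0.2, 0.13, 0.07
lx·mx by age: 0, 1.674, 0.646, 0.34, 0.26, 0.049
R0 = Σ lx·mx = 2.969 → 2.969

2.969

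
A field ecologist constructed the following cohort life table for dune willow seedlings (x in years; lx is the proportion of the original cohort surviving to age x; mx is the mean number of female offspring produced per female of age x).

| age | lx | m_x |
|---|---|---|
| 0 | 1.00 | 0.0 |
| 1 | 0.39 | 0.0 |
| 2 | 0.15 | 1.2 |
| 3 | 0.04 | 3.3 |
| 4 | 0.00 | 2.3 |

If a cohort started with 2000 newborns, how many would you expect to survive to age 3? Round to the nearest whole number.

80

Expected survivors = N0 · l_3 = 2000 × 0.04 = 80 → 80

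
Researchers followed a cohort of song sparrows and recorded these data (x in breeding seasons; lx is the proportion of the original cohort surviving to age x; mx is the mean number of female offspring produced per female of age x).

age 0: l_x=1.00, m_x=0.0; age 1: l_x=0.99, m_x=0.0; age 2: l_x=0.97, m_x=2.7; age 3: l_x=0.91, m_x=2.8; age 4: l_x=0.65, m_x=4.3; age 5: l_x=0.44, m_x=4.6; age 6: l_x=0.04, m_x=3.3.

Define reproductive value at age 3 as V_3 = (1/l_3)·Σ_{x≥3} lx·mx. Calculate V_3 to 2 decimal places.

lx·mx for x ≥ 3: 2.548, 2.795, 2.024, 0.132 → sum = 7.499
V_3 = 7.499 / l_3 = 7.499 / 0.91 = 8.240659… → 8.24

8.24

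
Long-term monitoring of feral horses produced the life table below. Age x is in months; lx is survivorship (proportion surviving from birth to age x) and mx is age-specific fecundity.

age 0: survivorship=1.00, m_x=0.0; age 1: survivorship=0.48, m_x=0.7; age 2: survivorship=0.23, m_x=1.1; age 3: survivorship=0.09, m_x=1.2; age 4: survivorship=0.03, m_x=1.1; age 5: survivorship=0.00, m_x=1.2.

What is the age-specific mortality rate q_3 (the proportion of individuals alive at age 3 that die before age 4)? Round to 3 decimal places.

0.667

q_3 = (l_3 − l_4) / l_3 = (0.09 − 0.03) / 0.09
     = 0.06 / 0.09 = 0.666667… → 0.667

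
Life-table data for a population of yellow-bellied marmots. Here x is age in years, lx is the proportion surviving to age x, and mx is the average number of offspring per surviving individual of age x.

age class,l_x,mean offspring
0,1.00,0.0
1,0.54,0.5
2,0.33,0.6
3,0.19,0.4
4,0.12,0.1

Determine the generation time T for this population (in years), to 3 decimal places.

1.694

lx·mx: 0, 0.27, 0.198, 0.076, 0.012 → R0 = 0.556
x·lx·mx: 0, 0.27, 0.396, 0.228, 0.048 → Σ = 0.942
T = 0.942 / 0.556 = 1.694245… → 1.694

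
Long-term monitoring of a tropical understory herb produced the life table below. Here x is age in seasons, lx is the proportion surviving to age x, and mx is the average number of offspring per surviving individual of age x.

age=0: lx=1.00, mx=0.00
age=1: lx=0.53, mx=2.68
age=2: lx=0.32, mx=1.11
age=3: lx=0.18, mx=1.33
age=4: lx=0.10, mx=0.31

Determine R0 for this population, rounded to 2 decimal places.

2.05

lx·mx by age: 0, 1.4204, 0.3552, 0.2394, 0.031
R0 = Σ lx·mx = 2.046 → 2.05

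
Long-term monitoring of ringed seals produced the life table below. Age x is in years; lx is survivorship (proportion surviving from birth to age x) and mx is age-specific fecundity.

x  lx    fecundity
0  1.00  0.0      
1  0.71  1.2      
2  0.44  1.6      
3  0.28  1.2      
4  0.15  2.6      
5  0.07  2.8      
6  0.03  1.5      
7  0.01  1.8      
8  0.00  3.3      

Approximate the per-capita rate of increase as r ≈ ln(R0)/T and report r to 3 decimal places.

R0 = Σ lx·mx = 0 + 0.852 + 0.704 + 0.336 + 0.39 + 0.196 + 0.045 + 0.018 + 0 = 2.541
Σ x·lx·mx = 6.204; T = 6.204/2.541 = 2.44156…
r ≈ ln(R0)/T = ln(2.541)/2.44156… = 0.38195… → 0.382

0.382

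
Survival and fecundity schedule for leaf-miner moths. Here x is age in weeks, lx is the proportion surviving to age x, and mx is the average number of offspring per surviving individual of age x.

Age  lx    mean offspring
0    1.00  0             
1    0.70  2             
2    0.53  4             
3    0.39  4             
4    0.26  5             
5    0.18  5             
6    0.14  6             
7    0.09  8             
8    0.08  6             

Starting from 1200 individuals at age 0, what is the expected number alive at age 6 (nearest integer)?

168

Expected survivors = N0 · l_6 = 1200 × 0.14 = 168 → 168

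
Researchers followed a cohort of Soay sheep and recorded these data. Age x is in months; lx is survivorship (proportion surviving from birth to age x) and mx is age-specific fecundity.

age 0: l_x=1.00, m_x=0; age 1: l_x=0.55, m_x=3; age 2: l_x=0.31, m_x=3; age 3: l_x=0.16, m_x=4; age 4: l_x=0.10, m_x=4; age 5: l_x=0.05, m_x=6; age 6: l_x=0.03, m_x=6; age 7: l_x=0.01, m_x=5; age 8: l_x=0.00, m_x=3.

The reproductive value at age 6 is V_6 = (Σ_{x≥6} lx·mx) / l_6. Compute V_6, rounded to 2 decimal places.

lx·mx for x ≥ 6: 0.18, 0.05, 0 → sum = 0.23
V_6 = 0.23 / l_6 = 0.23 / 0.03 = 7.666667… → 7.67

7.67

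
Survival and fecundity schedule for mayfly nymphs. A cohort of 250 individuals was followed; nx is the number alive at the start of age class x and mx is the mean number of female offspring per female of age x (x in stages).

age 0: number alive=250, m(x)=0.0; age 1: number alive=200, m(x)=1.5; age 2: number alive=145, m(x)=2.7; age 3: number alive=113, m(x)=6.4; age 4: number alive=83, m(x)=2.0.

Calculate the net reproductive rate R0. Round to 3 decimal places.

6.323

lx = nx/n0 = nx/250: 1, 0.8, 0.58, 0.452, 0.332
lx·mx by age: 0, 1.2, 1.566, 2.8928, 0.664
R0 = Σ lx·mx = 6.3228 → 6.323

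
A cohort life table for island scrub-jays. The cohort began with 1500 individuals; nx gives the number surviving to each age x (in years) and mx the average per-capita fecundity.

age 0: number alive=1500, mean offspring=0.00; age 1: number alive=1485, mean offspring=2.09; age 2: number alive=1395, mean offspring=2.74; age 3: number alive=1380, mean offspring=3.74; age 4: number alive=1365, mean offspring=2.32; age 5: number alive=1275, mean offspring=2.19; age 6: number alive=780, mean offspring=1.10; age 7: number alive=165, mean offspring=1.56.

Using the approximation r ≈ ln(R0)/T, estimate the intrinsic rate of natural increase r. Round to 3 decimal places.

lx = nx/n0 = nx/1500: 1, 0.99, 0.93, 0.92, 0.91, 0.85, 0.52, 0.11
R0 = Σ lx·mx = 0 + 2.0691 + 2.5482 + 3.4408 + 2.1112 + 1.8615 + 0.572 + 0.1716 = 12.7744
Σ x·lx·mx = 39.8734; T = 39.8734/12.7744 = 3.12135…
r ≈ ln(R0)/T = ln(12.7744)/3.12135… = 0.81613… → 0.816

0.816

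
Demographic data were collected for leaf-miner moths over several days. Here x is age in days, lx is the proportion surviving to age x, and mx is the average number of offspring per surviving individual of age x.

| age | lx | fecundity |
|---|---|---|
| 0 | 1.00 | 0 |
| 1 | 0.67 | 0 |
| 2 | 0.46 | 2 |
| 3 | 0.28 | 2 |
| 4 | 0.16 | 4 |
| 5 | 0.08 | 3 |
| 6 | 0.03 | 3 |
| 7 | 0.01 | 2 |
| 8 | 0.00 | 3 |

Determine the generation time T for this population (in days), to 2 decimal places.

3.22

lx·mx: 0, 0, 0.92, 0.56, 0.64, 0.24, 0.09, 0.02, 0 → R0 = 2.47
x·lx·mx: 0, 0, 1.84, 1.68, 2.56, 1.2, 0.54, 0.14, 0 → Σ = 7.96
T = 7.96 / 2.47 = 3.222672… → 3.22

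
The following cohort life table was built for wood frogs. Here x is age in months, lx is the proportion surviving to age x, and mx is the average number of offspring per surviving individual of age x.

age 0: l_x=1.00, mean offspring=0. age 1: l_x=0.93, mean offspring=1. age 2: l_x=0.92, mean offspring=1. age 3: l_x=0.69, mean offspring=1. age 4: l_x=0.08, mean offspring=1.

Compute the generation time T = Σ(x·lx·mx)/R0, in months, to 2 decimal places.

lx·mx: 0, 0.93, 0.92, 0.69, 0.08 → R0 = 2.62
x·lx·mx: 0, 0.93, 1.84, 2.07, 0.32 → Σ = 5.16
T = 5.16 / 2.62 = 1.969466… → 1.97

1.97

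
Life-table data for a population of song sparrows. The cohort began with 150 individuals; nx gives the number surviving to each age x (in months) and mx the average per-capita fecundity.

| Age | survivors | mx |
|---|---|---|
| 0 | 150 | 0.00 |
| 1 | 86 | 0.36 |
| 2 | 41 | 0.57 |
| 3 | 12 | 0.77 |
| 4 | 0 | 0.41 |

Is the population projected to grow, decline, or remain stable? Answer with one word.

declining

lx = nx/n0 = nx/150: 1, 0.57333…, 0.27333…, 0.08, 0
R0 = Σ lx·mx = 0 + 0.2064… + 0.1558… + 0.0616 + 0 = 0.4238…
R0 < 1, so the population is declining.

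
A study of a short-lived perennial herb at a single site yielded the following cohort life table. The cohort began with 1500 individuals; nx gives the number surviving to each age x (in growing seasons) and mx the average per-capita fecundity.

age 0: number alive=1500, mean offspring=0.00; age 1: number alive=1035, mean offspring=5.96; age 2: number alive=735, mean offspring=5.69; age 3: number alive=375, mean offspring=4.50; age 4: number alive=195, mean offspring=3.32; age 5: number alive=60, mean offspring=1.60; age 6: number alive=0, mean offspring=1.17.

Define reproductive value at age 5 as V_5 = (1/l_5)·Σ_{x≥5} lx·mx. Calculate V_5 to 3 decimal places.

lx = nx/n0 = nx/1500: 1, 0.69, 0.49, 0.25, 0.13, 0.04, 0
lx·mx for x ≥ 5: 0.064, 0 → sum = 0.064
V_5 = 0.064 / l_5 = 0.064 / 0.04 = 1.6 → 1.600

1.600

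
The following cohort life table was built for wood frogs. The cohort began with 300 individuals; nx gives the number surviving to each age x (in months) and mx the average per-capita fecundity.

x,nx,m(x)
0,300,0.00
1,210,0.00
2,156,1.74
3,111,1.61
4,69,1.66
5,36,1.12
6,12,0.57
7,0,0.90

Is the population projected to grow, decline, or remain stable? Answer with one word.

growing

lx = nx/n0 = nx/300: 1, 0.7, 0.52, 0.37, 0.23, 0.12, 0.04, 0
R0 = Σ lx·mx = 0 + 0 + 0.9048 + 0.5957 + 0.3818 + 0.1344 + 0.0228 + 0 = 2.0395
R0 > 1, so the population is growing.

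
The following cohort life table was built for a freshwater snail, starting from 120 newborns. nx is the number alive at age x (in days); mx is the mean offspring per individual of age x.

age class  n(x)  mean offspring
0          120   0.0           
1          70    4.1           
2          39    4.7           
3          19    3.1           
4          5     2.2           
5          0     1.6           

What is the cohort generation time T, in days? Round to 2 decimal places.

1.62

lx = nx/n0 = nx/120: 1, 0.58333…, 0.325, 0.15833…, 0.04167…, 0
lx·mx: 0, 2.391667…, 1.5275, 0.490833…, 0.091667…, 0 → R0 = 4.501667…
x·lx·mx: 0, 2.391667…, 3.055, 1.4725…, 0.366667…, 0 → Σ = 7.285833…
T = 7.285833… / 4.501667… = 1.618475… → 1.62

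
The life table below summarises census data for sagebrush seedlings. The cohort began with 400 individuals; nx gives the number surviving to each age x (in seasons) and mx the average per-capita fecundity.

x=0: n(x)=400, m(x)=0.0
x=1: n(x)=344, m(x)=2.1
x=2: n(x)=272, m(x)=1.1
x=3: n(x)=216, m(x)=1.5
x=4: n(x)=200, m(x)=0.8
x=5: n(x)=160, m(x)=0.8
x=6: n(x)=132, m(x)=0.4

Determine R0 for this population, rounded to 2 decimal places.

lx = nx/n0 = nx/400: 1, 0.86, 0.68, 0.54, 0.5, 0.4, 0.33
lx·mx by age: 0, 1.806, 0.748, 0.81, 0.4, 0.32, 0.132
R0 = Σ lx·mx = 4.216 → 4.22

4.22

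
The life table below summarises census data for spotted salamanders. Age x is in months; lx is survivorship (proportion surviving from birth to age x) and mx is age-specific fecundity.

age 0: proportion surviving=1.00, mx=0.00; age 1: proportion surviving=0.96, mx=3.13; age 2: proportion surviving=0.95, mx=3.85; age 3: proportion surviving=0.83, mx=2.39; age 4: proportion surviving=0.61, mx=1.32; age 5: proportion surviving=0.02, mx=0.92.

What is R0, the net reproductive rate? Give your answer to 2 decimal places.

lx·mx by age: 0, 3.0048, 3.6575, 1.9837, 0.8052, 0.0184
R0 = Σ lx·mx = 9.4696 → 9.47

9.47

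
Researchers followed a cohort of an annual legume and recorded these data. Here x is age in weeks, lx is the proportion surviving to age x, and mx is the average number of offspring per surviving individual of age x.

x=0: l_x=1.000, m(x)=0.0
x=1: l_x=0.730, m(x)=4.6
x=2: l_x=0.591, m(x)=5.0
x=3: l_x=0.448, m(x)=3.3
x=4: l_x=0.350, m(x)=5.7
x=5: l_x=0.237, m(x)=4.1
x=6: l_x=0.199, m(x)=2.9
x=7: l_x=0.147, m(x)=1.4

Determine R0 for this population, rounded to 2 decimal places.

lx·mx by age: 0, 3.358, 2.955, 1.4784, 1.995, 0.9717, 0.5771, 0.2058
R0 = Σ lx·mx = 11.541 → 11.54

11.54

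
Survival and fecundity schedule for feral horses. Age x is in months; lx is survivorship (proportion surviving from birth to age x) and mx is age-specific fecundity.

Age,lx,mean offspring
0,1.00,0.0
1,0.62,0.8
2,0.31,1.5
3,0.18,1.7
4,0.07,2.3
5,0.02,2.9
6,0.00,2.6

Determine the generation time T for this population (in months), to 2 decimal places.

2.21

lx·mx: 0, 0.496, 0.465, 0.306, 0.161, 0.058, 0 → R0 = 1.486
x·lx·mx: 0, 0.496, 0.93, 0.918, 0.644, 0.29, 0 → Σ = 3.278
T = 3.278 / 1.486 = 2.205922… → 2.21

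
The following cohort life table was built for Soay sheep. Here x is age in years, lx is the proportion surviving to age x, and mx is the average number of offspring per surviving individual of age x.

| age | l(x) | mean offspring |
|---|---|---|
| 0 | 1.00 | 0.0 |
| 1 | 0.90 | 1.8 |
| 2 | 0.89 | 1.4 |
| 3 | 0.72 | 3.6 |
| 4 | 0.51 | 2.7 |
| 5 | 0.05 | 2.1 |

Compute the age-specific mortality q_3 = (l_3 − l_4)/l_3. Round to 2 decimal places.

q_3 = (l_3 − l_4) / l_3 = (0.72 − 0.51) / 0.72
     = 0.21 / 0.72 = 0.291667… → 0.29

0.29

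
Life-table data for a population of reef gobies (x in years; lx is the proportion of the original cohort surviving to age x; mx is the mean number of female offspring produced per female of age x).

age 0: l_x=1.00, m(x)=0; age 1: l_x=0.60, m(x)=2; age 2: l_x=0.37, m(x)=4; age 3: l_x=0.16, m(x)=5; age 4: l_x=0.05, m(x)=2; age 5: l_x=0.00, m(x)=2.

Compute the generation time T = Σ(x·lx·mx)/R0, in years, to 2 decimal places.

lx·mx: 0, 1.2, 1.48, 0.8, 0.1, 0 → R0 = 3.58
x·lx·mx: 0, 1.2, 2.96, 2.4, 0.4, 0 → Σ = 6.96
T = 6.96 / 3.58 = 1.944134… → 1.94

1.94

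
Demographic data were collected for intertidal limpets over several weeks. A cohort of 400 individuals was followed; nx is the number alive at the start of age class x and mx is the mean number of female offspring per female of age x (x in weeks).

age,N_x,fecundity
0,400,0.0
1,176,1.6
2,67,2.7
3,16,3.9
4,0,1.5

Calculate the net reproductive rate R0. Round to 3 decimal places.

lx = nx/n0 = nx/400: 1, 0.44, 0.1675, 0.04, 0
lx·mx by age: 0, 0.704, 0.45225, 0.156, 0
R0 = Σ lx·mx = 1.31225 → 1.312

1.312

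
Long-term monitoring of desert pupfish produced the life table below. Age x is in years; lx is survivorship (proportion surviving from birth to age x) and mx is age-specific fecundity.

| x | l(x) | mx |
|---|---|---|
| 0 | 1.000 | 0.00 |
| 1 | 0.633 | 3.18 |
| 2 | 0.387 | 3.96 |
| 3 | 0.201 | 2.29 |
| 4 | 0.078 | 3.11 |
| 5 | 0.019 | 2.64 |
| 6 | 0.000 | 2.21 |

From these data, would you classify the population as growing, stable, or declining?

growing

R0 = Σ lx·mx = 0 + 2.01294 + 1.53252 + 0.46029 + 0.24258 + 0.05016 + 0 = 4.29849
R0 > 1, so the population is growing.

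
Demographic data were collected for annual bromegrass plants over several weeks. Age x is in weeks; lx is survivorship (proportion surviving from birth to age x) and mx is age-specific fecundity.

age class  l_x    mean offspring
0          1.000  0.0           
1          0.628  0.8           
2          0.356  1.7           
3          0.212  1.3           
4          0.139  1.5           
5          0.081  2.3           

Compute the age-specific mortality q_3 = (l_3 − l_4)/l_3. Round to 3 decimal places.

0.344

q_3 = (l_3 − l_4) / l_3 = (0.212 − 0.139) / 0.212
     = 0.073 / 0.212 = 0.34434… → 0.344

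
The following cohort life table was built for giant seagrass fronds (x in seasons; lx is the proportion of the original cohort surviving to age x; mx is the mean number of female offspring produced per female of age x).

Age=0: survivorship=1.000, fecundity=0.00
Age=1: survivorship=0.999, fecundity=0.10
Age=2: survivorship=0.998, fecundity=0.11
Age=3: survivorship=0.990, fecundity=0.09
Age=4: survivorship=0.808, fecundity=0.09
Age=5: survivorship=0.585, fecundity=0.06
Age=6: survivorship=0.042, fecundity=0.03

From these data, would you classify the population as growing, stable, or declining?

declining

R0 = Σ lx·mx = 0 + 0.0999 + 0.10978 + 0.0891 + 0.07272 + 0.0351 + 0.00126 = 0.40786
R0 < 1, so the population is declining.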